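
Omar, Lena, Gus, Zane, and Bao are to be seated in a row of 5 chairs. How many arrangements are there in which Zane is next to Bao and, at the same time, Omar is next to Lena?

Treat {Zane,Bao} as one block (2 orders) and {Omar,Lena} as another (2 orders).
That leaves 3 units to arrange: 2 × 2 × 3! = 4 × 6 = 24.

24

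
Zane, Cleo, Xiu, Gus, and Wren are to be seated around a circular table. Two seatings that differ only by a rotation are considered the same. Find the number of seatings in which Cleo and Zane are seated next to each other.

Glue Cleo and Zane into a block (2 internal orders). Seating 4 units around a circle gives (3)! arrangements.
So 2 × (3)! = 2 × 6 = 12.

12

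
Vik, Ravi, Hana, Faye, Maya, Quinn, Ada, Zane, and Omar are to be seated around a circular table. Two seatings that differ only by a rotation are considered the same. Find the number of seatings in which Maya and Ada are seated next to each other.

10080

Treat {Maya, Ada} as one unit (2 internal orders) and seat the resulting 8 units around the table: (7)! circular arrangements.
So 2 × (7)! = 2 × 5040 = 10080.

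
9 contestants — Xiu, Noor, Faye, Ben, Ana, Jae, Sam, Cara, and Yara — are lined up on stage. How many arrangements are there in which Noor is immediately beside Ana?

80640

Glue Noor and Ana into one block (2 internal orders), leaving 8 units to arrange in a row.
That gives 2 × 8! = 2 × 40320 = 80640.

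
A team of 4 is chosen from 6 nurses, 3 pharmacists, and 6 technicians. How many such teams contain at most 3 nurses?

Split by how many nurses are chosen (0 through 3).
Sum: C(6,0)·C(9,4) + C(6,1)·C(9,3) + C(6,2)·C(9,2) + C(6,3)·C(9,1) = 126 + 504 + 540 + 180 = 1350.

1350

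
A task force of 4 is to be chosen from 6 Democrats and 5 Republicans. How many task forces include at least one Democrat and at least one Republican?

With no constraint there are C(11,4) = 330 possible selections.
Subtract selections that omit an entire group: no Democrats → C(5,4) = 5; no Republicans → C(6,4) = 15.
Both groups omitted at once is impossible, so 330 − 20 = 310.

310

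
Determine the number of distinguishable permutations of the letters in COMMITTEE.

45360

COMMITTEE has 9 letters with E appearing twice, M appearing twice, and T appearing twice.
So there are 9! / (2!·2!·2!) = 45360 distinguishable arrangements.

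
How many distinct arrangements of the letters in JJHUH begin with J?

12

Fix J in the first position and arrange the remaining 4 letters.
Those 4 letters have H appearing twice, giving (4)!/(2!) = 12.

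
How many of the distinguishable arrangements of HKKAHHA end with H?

90

With the last slot taken by H, it remains to arrange the other 6 letters (KKAHHA).
Those 6 letters have A appearing twice, H appearing twice, and K appearing twice, giving (6)!/(2!·2!·2!) = 90.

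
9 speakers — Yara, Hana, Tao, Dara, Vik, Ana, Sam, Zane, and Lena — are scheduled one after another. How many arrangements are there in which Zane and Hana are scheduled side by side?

Treat {Zane, Hana} as a single unit. There are 8 units to order, and the pair itself can be ordered 2 ways.
That gives 2 × 8! = 2 × 40320 = 80640.

80640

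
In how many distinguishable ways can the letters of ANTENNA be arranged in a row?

420

Letter multiplicities in ANTENNA: A×2, E×1, N×3, T×1.
The number of distinct arrangements is 7!/(3!·2!) = 5040/12 = 420.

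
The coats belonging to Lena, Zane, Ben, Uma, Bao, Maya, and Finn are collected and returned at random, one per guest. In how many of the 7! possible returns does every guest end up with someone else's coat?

1854

This is the derangement count D_7: permutations of 7 items with no fixed point.
By inclusion–exclusion this is Σ_{j=0}^{7} (−1)^j C(7,j)·(7−j)!.
Computing: 5040 − 5040 + 2520 − 840 + 210 − 42 + 7 − 1 = 1854.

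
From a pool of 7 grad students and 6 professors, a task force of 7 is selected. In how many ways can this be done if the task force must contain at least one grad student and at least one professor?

1715

Unrestricted: C(13,7) = 1716 ways to pick any 7 of the 13.
Subtract selections that omit an entire group: no grad students → C(6,7) = 0; no professors → C(7,7) = 1.
Both groups omitted at once is impossible, so 1716 − 1 = 1715.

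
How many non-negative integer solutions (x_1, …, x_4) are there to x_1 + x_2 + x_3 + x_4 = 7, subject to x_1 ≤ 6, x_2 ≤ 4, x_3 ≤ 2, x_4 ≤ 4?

Ignoring the caps, the number of non-negative solutions to x_1+…+x_4 = 7 is C(10,3) = 120.
Subtract solutions that violate a single cap (substitute x_i' = x_i − (cap_i+1)): x_1 ≥ 7 gives C(3,3) = 1; x_2 ≥ 5 gives C(5,3) = 10; x_3 ≥ 3 gives C(7,3) = 35; x_4 ≥ 5 gives C(5,3) = 10. Together 56.
No two caps can be exceeded simultaneously, so the pair terms are all 0.
By inclusion–exclusion the count is 120 − 56 + 0 = 64.

64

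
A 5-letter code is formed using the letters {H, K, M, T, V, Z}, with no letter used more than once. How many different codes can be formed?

720

This is a permutation of 5 out of 6: P(6,5) = 6!/1!.
6 × 5 × 4 × 3 × 2 = 720.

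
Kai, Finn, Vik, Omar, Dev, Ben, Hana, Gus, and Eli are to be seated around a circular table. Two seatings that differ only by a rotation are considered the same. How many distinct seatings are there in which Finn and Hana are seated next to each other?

10080

Treat {Finn, Hana} as one unit (2 internal orders) and seat the resulting 8 units around the table: (7)! circular arrangements.
So 2 × (7)! = 2 × 5040 = 10080.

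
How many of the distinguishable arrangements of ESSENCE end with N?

Fix N in the last position and arrange the remaining 6 letters.
Those 6 letters have E appearing 3 times and S appearing twice, giving (6)!/(3!·2!) = 60.

60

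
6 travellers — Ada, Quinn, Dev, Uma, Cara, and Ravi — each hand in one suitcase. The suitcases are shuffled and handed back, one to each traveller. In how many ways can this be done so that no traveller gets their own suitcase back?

Count assignments avoiding every fixed point. For any j of the 6 travellers fixed to their own suitcase, the other 6−j can be arranged in (6−j)! ways.
By inclusion–exclusion this is Σ_{j=0}^{6} (−1)^j C(6,j)·(6−j)!.
Computing: 720 − 720 + 360 − 120 + 30 − 6 + 1 = 265.

265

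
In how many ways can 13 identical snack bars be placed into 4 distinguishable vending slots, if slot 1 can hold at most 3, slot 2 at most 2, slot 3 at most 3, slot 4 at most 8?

19

By stars and bars, unrestricted non-negative solutions to x_1+…+x_4 = 13 number C(13+3,3) = 560.
Subtract solutions that violate a single cap (substitute x_i' = x_i − (cap_i+1)): x_1 ≥ 4 gives C(12,3) = 220; x_2 ≥ 3 gives C(13,3) = 286; x_3 ≥ 4 gives C(12,3) = 220; x_4 ≥ 9 gives C(7,3) = 35. Together 761.
Add back pairs where two caps are both exceeded: 84 + 56 + 1 + 84 + 4 + 1 = 230.
Subtract triples: 10 + 0 + 0 + 0 = 10.
By inclusion–exclusion the count is 560 − 761 + 230 − 10 = 19.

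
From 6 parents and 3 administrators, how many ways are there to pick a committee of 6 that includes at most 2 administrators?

64

Split by how many administrators are chosen (0 through 2).
Sum: C(3,0)·C(6,6) + C(3,1)·C(6,5) + C(3,2)·C(6,4) = 1 + 18 + 45 = 64.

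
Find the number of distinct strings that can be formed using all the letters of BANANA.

The 6 letters of BANANA have repeats: A appearing 3 times and N appearing twice.
So there are 6! / (3!·2!) = 60 distinguishable arrangements.

60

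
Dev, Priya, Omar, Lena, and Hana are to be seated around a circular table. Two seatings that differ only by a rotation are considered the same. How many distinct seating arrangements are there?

Seat Dev anywhere (absorbing the rotational symmetry), then permute the other 4: (4)! = 24.

24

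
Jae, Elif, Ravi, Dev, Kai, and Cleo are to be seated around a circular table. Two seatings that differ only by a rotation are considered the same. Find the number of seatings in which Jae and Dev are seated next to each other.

48

Glue Jae and Dev into a block (2 internal orders). Seating 5 units around a circle gives (4)! arrangements.
So 2 × (4)! = 2 × 24 = 48.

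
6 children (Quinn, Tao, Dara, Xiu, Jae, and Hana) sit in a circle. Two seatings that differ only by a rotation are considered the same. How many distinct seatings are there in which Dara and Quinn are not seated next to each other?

Without the restriction there are (5)! = 120 seatings.
Those with Dara next to Quinn: fuse the pair into one unit and seat 5 units around a circle — 2·(4)! = 48.
Subtracting, 120 − 48 = 72.

72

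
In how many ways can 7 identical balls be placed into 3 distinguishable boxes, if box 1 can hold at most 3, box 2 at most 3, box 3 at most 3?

Ignoring the caps, the number of non-negative solutions to x_1+…+x_3 = 7 is C(9,2) = 36.
Subtract solutions that violate a single cap (substitute x_i' = x_i − (cap_i+1)): x_1 ≥ 4 gives C(5,2) = 10; x_2 ≥ 4 gives C(5,2) = 10; x_3 ≥ 4 gives C(5,2) = 10. Together 30.
No two caps can be exceeded simultaneously, so the pair terms are all 0.
By inclusion–exclusion the count is 36 − 30 + 0 = 6.

6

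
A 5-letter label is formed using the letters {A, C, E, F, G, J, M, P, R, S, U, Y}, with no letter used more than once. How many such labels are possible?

Choose and order 5 of the 12 symbols: the first letter has 12 options, the next 11, and so on down to 8.
12 × 11 × 10 × 9 × 8 = 95040.

95040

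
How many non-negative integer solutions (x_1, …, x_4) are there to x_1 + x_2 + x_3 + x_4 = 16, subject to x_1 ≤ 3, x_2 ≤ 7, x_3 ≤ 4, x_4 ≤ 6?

By stars and bars, unrestricted non-negative solutions to x_1+…+x_4 = 16 number C(16+3,3) = 969.
Subtract solutions that violate a single cap (substitute x_i' = x_i − (cap_i+1)): x_1 ≥ 4 gives C(15,3) = 455; x_2 ≥ 8 gives C(11,3) = 165; x_3 ≥ 5 gives C(14,3) = 364; x_4 ≥ 7 gives C(12,3) = 220. Together 1204.
Add back pairs where two caps are both exceeded: 35 + 120 + 56 + 20 + 4 + 35 = 270.
Subtract triples: 0 + 0 + 1 + 0 = 1.
By inclusion–exclusion the count is 969 − 1204 + 270 − 1 = 34.

34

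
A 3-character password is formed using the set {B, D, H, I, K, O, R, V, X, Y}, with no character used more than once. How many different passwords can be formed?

This is a permutation of 3 out of 10: P(10,3) = 10!/7!.
10 × 9 × 8 = 720.

720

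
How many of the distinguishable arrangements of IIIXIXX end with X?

With the last slot taken by X, it remains to arrange the other 6 letters (IIIIXX).
Those 6 letters have I appearing 4 times and X appearing twice, giving (6)!/(4!·2!) = 15.

15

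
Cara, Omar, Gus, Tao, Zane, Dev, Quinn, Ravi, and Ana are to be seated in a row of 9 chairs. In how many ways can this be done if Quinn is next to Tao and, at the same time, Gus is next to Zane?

Treat {Quinn,Tao} as one block (2 orders) and {Gus,Zane} as another (2 orders).
That leaves 7 units to arrange: 2 × 2 × 7! = 4 × 5040 = 20160.

20160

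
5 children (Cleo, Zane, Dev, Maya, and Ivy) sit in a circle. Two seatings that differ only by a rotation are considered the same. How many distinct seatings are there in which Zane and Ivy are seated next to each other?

12

Treat {Zane, Ivy} as one unit (2 internal orders) and seat the resulting 4 units around the table: (3)! circular arrangements.
So 2 × (3)! = 2 × 6 = 12.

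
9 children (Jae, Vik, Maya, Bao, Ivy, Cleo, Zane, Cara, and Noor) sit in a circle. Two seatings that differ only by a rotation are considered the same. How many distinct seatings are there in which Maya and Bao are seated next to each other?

Glue Maya and Bao into a block (2 internal orders). Seating 8 units around a circle gives (7)! arrangements.
So 2 × (7)! = 2 × 5040 = 10080.

10080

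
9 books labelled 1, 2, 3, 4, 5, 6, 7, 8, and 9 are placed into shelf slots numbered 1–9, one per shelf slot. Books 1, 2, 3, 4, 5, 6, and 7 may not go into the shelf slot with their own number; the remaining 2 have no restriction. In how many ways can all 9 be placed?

Let Aᵢ (for 1 ≤ i ≤ 7) be the placements that put book i in its forbidden shelf slot. Any j of these fix j positions, leaving (9−j)! ways to fill the rest, and there are C(7,j) ways to pick which j.
By inclusion–exclusion, the number of valid placements is Σ_{j=0}^{7} (−1)^j C(7,j)·(9−j)!.
Computing: 362880 − 282240 + 105840 − 25200 + 4200 − 504 + 42 − 2 = 165016.

165016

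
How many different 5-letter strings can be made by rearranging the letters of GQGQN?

The 5 letters of GQGQN have repeats: G appearing twice and Q appearing twice.
The number of distinct arrangements is 5!/(2!·2!) = 120/4 = 30.

30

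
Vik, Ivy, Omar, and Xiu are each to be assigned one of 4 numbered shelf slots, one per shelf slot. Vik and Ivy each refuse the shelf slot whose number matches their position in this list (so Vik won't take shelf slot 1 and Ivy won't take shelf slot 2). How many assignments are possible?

14

Let Aᵢ (for i ∈ {1, 2}) be the placements that put person i in their forbidden shelf slot. Any j of these fix j positions, leaving (4−j)! ways to fill the rest, and there are C(2,j) ways to pick which j.
By inclusion–exclusion, the number of valid placements is Σ_{j=0}^{2} (−1)^j C(2,j)·(4−j)!.
Computing: 24 − 12 + 2 = 14.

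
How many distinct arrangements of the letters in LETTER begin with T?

With the first slot taken by T, it remains to arrange the other 5 letters (LETER).
Those 5 letters have E appearing twice, giving (5)!/(2!) = 60.

60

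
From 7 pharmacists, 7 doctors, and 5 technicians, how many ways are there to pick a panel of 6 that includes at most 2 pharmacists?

Split by how many pharmacists are chosen (0 through 2).
Sum: C(7,0)·C(12,6) + C(7,1)·C(12,5) + C(7,2)·C(12,4) = 924 + 5544 + 10395 = 16863.

16863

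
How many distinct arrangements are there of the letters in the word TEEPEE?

30

Letter multiplicities in TEEPEE: E×4, P×1, T×1.
The number of distinct arrangements is 6!/(4!) = 720/24 = 30.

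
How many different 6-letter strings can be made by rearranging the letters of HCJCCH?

Letter multiplicities in HCJCCH: C×3, H×2, J×1.
So there are 6! / (3!·2!) = 60 distinguishable arrangements.

60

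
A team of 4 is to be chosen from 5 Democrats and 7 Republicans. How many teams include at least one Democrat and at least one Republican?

455

Total 4-person selections from all 12: C(12,4) = 495.
Selections missing a whole group: no Democrats → C(7,4) = 35; no Republicans → C(5,4) = 5.
Both groups omitted at once is impossible, so 495 − 40 = 455.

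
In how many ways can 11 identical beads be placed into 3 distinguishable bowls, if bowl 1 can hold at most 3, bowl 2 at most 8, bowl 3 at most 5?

Without the upper bounds there are C(13,2) = 78 ways to split 11 among 3 bowls.
Subtract solutions that violate a single cap (substitute x_i' = x_i − (cap_i+1)): x_1 ≥ 4 gives C(9,2) = 36; x_2 ≥ 9 gives C(4,2) = 6; x_3 ≥ 6 gives C(7,2) = 21. Together 63.
Add back pairs where two caps are both exceeded: 0 + 3 + 0 = 3.
By inclusion–exclusion the count is 78 − 63 + 3 = 18.

18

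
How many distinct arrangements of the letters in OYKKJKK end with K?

120

Fix K in the last position and arrange the remaining 6 letters.
Those 6 letters have K appearing 3 times, giving (6)!/(3!) = 120.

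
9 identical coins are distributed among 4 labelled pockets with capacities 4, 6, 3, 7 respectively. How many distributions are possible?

116

Ignoring the caps, the number of non-negative solutions to x_1+…+x_4 = 9 is C(12,3) = 220.
Subtract solutions that violate a single cap (substitute x_i' = x_i − (cap_i+1)): x_1 ≥ 5 gives C(7,3) = 35; x_2 ≥ 7 gives C(5,3) = 10; x_3 ≥ 4 gives C(8,3) = 56; x_4 ≥ 8 gives C(4,3) = 4. Together 105.
Add back pairs where two caps are both exceeded: 0 + 1 + 0 + 0 + 0 + 0 = 1.
By inclusion–exclusion the count is 220 − 105 + 1 = 116.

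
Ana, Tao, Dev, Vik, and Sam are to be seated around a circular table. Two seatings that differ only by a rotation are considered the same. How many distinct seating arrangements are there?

Seat Ana anywhere (absorbing the rotational symmetry), then permute the other 4: (4)! = 24.

24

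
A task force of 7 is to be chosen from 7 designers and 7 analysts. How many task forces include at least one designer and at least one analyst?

3430

With no constraint there are C(14,7) = 3432 possible selections.
Subtract selections that omit an entire group: no designers → C(7,7) = 1; no analysts → C(7,7) = 1.
Both groups omitted at once is impossible, so 3432 − 2 = 3430.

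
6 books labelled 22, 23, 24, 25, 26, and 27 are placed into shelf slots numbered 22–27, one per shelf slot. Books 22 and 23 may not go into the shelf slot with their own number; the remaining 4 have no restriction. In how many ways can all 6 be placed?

504

Let Aᵢ (for i ∈ {22, 23}) be the placements that put book i in its forbidden shelf slot. Any j of these fix j positions, leaving (6−j)! ways to fill the rest, and there are C(2,j) ways to pick which j.
By inclusion–exclusion, the number of valid placements is Σ_{j=0}^{2} (−1)^j C(2,j)·(6−j)!.
Computing: 720 − 240 + 24 = 504.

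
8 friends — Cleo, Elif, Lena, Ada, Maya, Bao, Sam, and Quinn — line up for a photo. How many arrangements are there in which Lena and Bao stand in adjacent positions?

10080

Glue Lena and Bao into one block (2 internal orders), leaving 7 units to arrange in a row.
That gives 2 × 7! = 2 × 5040 = 10080.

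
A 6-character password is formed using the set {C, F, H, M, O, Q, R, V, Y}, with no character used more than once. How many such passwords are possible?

With no repetition, fill the 6 characters in order: 9 choices, then 8, down to 4.
9 × 8 × 7 × 6 × 5 × 4 = 60480.

60480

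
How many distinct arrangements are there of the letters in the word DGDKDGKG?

560

The 8 letters of DGDKDGKG have repeats: D appearing 3 times, G appearing 3 times, and K appearing twice.
The number of distinct arrangements is 8!/(3!·3!·2!) = 40320/72 = 560.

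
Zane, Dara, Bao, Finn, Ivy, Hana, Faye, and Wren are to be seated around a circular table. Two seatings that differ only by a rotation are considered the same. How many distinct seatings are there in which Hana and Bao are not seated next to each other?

Without the restriction there are (7)! = 5040 seatings.
Those with Hana next to Bao: fuse the pair into one unit and seat 7 units around a circle — 2·(6)! = 1440.
Subtracting, 5040 − 1440 = 3600.

3600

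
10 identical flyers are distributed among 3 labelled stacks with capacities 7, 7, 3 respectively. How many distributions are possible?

26

By stars and bars, unrestricted non-negative solutions to x_1+…+x_3 = 10 number C(10+2,2) = 66.
Subtract solutions that violate a single cap (substitute x_i' = x_i − (cap_i+1)): x_1 ≥ 8 gives C(4,2) = 6; x_2 ≥ 8 gives C(4,2) = 6; x_3 ≥ 4 gives C(8,2) = 28. Together 40.
No two caps can be exceeded simultaneously, so the pair terms are all 0.
By inclusion–exclusion the count is 66 − 40 + 0 = 26.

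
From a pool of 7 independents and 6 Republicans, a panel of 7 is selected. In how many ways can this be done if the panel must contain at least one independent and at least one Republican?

1715

Unrestricted: C(13,7) = 1716 ways to pick any 7 of the 13.
Subtract selections that omit an entire group: no independents → C(6,7) = 0; no Republicans → C(7,7) = 1.
Both groups omitted at once is impossible, so 1716 − 1 = 1715.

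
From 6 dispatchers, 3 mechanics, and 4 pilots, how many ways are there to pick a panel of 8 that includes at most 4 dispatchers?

Split by how many dispatchers are chosen (0 through 4).
Sum: C(6,0)·C(7,8) + C(6,1)·C(7,7) + C(6,2)·C(7,6) + C(6,3)·C(7,5) + C(6,4)·C(7,4) = 0 + 6 + 105 + 420 + 525 = 1056.

1056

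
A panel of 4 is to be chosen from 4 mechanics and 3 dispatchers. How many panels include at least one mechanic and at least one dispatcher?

34

Unrestricted: C(7,4) = 35 ways to pick any 4 of the 7.
Subtract selections that omit an entire group: no mechanics → C(3,4) = 0; no dispatchers → C(4,4) = 1.
Both groups omitted at once is impossible, so 35 − 1 = 34.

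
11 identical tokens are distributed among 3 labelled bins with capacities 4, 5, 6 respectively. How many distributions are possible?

15

Ignoring the caps, the number of non-negative solutions to x_1+…+x_3 = 11 is C(13,2) = 78.
Subtract solutions that violate a single cap (substitute x_i' = x_i − (cap_i+1)): x_1 ≥ 5 gives C(8,2) = 28; x_2 ≥ 6 gives C(7,2) = 21; x_3 ≥ 7 gives C(6,2) = 15. Together 64.
Add back pairs where two caps are both exceeded: 1 + 0 + 0 = 1.
By inclusion–exclusion the count is 78 − 64 + 1 = 15.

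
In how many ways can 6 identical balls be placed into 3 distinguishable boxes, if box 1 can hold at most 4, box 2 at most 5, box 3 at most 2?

By stars and bars, unrestricted non-negative solutions to x_1+…+x_3 = 6 number C(6+2,2) = 28.
Subtract solutions that violate a single cap (substitute x_i' = x_i − (cap_i+1)): x_1 ≥ 5 gives C(3,2) = 3; x_2 ≥ 6 gives C(2,2) = 1; x_3 ≥ 3 gives C(5,2) = 10. Together 14.
No two caps can be exceeded simultaneously, so the pair terms are all 0.
By inclusion–exclusion the count is 28 − 14 + 0 = 14.

14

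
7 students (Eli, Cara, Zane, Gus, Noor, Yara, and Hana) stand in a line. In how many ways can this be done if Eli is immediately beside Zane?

Glue Eli and Zane into one block (2 internal orders), leaving 6 units to arrange in a row.
That gives 2 × 6! = 2 × 720 = 1440.

1440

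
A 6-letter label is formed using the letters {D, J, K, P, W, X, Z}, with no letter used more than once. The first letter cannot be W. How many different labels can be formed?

The first letter has 7−1 = 6 choices (anything except W).
The remaining 5 letters are filled from the other 6 symbols without repetition: 6 × 5 × 4 × 3 × 2 = 720.
Total: 6 × 720 = 4320.

4320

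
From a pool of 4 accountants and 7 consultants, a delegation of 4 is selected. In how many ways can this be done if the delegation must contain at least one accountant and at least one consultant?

Unrestricted: C(11,4) = 330 ways to pick any 4 of the 11.
Selections missing a whole group: no accountants → C(7,4) = 35; no consultants → C(4,4) = 1.
Both groups omitted at once is impossible, so 330 − 36 = 294.

294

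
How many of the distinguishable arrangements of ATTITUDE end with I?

840

Fix I in the last position and arrange the remaining 7 letters.
Those 7 letters have T appearing 3 times, giving (7)!/(3!) = 840.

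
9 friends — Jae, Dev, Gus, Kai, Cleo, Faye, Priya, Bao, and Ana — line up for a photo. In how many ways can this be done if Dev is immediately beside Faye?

Glue Dev and Faye into one block (2 internal orders), leaving 8 units to arrange in a row.
So the count is 2·(8)! = 80640.

80640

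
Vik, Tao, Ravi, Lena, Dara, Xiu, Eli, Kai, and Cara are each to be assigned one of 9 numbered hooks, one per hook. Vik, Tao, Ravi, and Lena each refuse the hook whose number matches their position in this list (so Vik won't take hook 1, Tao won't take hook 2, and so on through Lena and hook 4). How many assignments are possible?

Let Aᵢ (for 1 ≤ i ≤ 4) be the placements that put person i in their forbidden hook. Any j of these fix j positions, leaving (9−j)! ways to fill the rest, and there are C(4,j) ways to pick which j.
By inclusion–exclusion, the number of valid placements is Σ_{j=0}^{4} (−1)^j C(4,j)·(9−j)!.
Computing: 362880 − 161280 + 30240 − 2880 + 120 = 229080.

229080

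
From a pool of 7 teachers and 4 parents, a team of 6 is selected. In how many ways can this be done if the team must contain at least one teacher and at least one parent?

Unrestricted: C(11,6) = 462 ways to pick any 6 of the 11.
Selections missing a whole group: no teachers → C(4,6) = 0; no parents → C(7,6) = 7.
Both groups omitted at once is impossible, so 462 − 7 = 455.

455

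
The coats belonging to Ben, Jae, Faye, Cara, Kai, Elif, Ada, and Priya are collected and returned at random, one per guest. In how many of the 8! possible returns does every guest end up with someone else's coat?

Let Aᵢ be the assignments in which guest i gets their own coat. We want the size of the complement of A₁∪…∪A_8.
By inclusion–exclusion this is Σ_{j=0}^{8} (−1)^j C(8,j)·(8−j)!.
Computing: 40320 − 40320 + 20160 − 6720 + 1680 − 336 + 56 − 8 + 1 = 14833.

14833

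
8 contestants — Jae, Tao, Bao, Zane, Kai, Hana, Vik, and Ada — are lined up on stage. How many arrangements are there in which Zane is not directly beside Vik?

Of the 8! = 40320 arrangements, those with Zane and Vik adjacent number 2 × 7! = 10080 (treat the pair as a block with 2 internal orders).
So 40320 − 10080 = 30240 arrangements keep them apart.

30240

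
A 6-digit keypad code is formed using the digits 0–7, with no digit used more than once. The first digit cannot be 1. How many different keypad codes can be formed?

The first digit has 8−1 = 7 choices (anything except 1).
The remaining 5 digits are filled from the other 7 symbols without repetition: 7 × 6 × 5 × 4 × 3 = 2520.
Total: 7 × 2520 = 17640.

17640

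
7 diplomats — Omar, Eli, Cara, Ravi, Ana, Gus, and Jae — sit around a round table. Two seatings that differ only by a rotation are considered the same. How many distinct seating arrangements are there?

Seat Omar anywhere (absorbing the rotational symmetry), then permute the other 6: (6)! = 720.

720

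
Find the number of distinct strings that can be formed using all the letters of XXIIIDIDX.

1260

Letter multiplicities in XXIIIDIDX: D×2, I×4, X×3.
The number of distinct arrangements is 9!/(4!·3!·2!) = 362880/288 = 1260.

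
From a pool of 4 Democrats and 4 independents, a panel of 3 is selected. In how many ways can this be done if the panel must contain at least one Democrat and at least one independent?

Unrestricted: C(8,3) = 56 ways to pick any 3 of the 8.
Selections missing a whole group: no Democrats → C(4,3) = 4; no independents → C(4,3) = 4.
Both groups omitted at once is impossible, so 56 − 8 = 48.

48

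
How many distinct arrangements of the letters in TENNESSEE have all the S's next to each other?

Treat the 2 copies of S as a single block. The multiset to arrange is then {SS, E, E, E, E, N, N, T}, 8 items in all.
That gives (8)!/(4!·2!) = 840 arrangements.

840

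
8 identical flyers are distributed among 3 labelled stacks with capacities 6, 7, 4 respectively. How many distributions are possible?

31

Without the upper bounds there are C(10,2) = 45 ways to split 8 among 3 stacks.
Subtract solutions that violate a single cap (substitute x_i' = x_i − (cap_i+1)): x_1 ≥ 7 gives C(3,2) = 3; x_2 ≥ 8 gives C(2,2) = 1; x_3 ≥ 5 gives C(5,2) = 10. Together 14.
No two caps can be exceeded simultaneously, so the pair terms are all 0.
By inclusion–exclusion the count is 45 − 14 + 0 = 31.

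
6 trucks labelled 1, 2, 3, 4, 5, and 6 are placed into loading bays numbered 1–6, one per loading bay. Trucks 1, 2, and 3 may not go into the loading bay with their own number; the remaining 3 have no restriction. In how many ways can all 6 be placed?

426

Let Aᵢ (for i ∈ {1, 2, 3}) be the placements that put truck i in its forbidden loading bay. Any j of these fix j positions, leaving (6−j)! ways to fill the rest, and there are C(3,j) ways to pick which j.
By inclusion–exclusion, the number of valid placements is Σ_{j=0}^{3} (−1)^j C(3,j)·(6−j)!.
Computing: 720 − 360 + 72 − 6 = 426.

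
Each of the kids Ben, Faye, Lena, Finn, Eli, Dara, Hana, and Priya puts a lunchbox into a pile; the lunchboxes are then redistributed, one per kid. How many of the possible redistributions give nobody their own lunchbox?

14833

Count assignments avoiding every fixed point. For any j of the 8 kids fixed to their own lunchbox, the other 8−j can be arranged in (8−j)! ways.
By inclusion–exclusion this is Σ_{j=0}^{8} (−1)^j C(8,j)·(8−j)!.
Computing: 40320 − 40320 + 20160 − 6720 + 1680 − 336 + 56 − 8 + 1 = 14833.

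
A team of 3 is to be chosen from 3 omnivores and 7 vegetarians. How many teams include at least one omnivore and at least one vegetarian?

84

Unrestricted: C(10,3) = 120 ways to pick any 3 of the 10.
Subtract selections that omit an entire group: no omnivores → C(7,3) = 35; no vegetarians → C(3,3) = 1.
Both groups omitted at once is impossible, so 120 − 36 = 84.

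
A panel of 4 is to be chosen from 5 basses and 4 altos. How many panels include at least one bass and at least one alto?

Total 4-person selections from all 9: C(9,4) = 126.
Subtract selections that omit an entire group: no basses → C(4,4) = 1; no altos → C(5,4) = 5.
Both groups omitted at once is impossible, so 126 − 6 = 120.

120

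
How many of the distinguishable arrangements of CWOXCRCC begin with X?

210

With the first slot taken by X, it remains to arrange the other 7 letters (CWOCRCC).
Those 7 letters have C appearing 4 times, giving (7)!/(4!) = 210.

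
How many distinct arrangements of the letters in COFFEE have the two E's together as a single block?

Treat the 2 copies of E as a single block. The multiset to arrange is then {EE, C, F, F, O}, 5 items in all.
That gives (5)!/(2!) = 60 arrangements.

60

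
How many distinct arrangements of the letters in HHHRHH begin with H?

5

With the first slot taken by H, it remains to arrange the other 5 letters (HHRHH).
Those 5 letters have H appearing 4 times, giving (5)!/(4!) = 5.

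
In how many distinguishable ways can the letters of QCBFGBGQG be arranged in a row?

15120

Letter multiplicities in QCBFGBGQG: B×2, C×1, F×1, G×3, Q×2.
Dividing 9! = 362880 by 3!·2!·2! = 24 for the repeated letters gives 15120.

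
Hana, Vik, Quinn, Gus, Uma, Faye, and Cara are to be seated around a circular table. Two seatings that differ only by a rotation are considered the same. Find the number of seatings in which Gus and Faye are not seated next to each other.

Without the restriction there are (6)! = 720 seatings.
Seatings with Gus beside Faye: treat them as a block with 2 internal orders, giving 2 × (5)! = 240.
Subtracting, 720 − 240 = 480.

480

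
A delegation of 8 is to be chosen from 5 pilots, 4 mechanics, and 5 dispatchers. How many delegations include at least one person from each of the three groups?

Unrestricted: C(14,8) = 3003 ways to pick any 8 of the 14.
Selections missing a whole group: no pilots → C(9,8) = 9; no mechanics → C(10,8) = 45; no dispatchers → C(9,8) = 9.
Add back selections omitting two groups (i.e. drawn from a single group): C(5,8) + C(4,8) + C(5,8) = 0.
By inclusion–exclusion: 3003 − 63 + 0 = 2940.

2940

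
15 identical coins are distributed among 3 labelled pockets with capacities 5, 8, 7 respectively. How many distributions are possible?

21

Without the upper bounds there are C(17,2) = 136 ways to split 15 among 3 pockets.
Subtract solutions that violate a single cap (substitute x_i' = x_i − (cap_i+1)): x_1 ≥ 6 gives C(11,2) = 55; x_2 ≥ 9 gives C(8,2) = 28; x_3 ≥ 8 gives C(9,2) = 36. Together 119.
Add back pairs where two caps are both exceeded: 1 + 3 + 0 = 4.
By inclusion–exclusion the count is 136 − 119 + 4 = 21.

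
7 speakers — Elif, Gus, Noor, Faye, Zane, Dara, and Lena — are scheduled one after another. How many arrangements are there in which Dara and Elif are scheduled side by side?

Place the 5 others and the Dara-Elif pair as 6 objects in a line; the pair has 2 internal arrangements.
So the count is 2·(6)! = 1440.

1440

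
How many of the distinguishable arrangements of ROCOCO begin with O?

Fix O in the first position and arrange the remaining 5 letters.
Those 5 letters have C appearing twice and O appearing twice, giving (5)!/(2!·2!) = 30.

30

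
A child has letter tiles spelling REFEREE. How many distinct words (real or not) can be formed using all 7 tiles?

REFEREE has 7 letters with E appearing 4 times and R appearing twice.
The number of distinct arrangements is 7!/(4!·2!) = 5040/48 = 105.

105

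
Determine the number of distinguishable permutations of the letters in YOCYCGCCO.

YOCYCGCCO has 9 letters with C appearing 4 times, O appearing twice, and Y appearing twice.
The number of distinct arrangements is 9!/(4!·2!·2!) = 362880/96 = 3780.

3780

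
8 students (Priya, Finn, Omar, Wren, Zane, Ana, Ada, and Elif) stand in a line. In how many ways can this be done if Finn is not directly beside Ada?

There are 8! = 40320 arrangements in all. If Finn and Ada are adjacent, merging them into one block gives 2·(7)! = 10080 arrangements.
So 40320 − 10080 = 30240 arrangements keep them apart.

30240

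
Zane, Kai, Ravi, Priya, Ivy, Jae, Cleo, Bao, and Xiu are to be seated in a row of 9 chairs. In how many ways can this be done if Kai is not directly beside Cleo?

Of the 9! = 362880 arrangements, those with Kai and Cleo adjacent number 2 × 8! = 80640 (treat the pair as a block with 2 internal orders).
So 362880 − 80640 = 282240 arrangements keep them apart.

282240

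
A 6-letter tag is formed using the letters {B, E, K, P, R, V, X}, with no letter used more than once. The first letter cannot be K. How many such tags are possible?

4320

The first letter has 7−1 = 6 choices (anything except K).
The remaining 5 letters are filled from the other 6 symbols without repetition: 6 × 5 × 4 × 3 × 2 = 720.
Total: 6 × 720 = 4320.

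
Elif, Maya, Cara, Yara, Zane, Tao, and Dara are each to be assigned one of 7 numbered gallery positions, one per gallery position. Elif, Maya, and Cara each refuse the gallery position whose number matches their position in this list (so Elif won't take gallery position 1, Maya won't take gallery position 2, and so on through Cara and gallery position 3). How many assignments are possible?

3216

Let Aᵢ (for i ∈ {1, 2, 3}) be the placements that put person i in their forbidden gallery position. Any j of these fix j positions, leaving (7−j)! ways to fill the rest, and there are C(3,j) ways to pick which j.
By inclusion–exclusion, the number of valid placements is Σ_{j=0}^{3} (−1)^j C(3,j)·(7−j)!.
Computing: 5040 − 2160 + 360 − 24 = 3216.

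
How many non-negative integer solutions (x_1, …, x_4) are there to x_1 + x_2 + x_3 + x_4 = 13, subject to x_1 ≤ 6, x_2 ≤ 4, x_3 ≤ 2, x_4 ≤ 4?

Without the upper bounds there are C(16,3) = 560 ways to split 13 among 4 variables.
Subtract solutions that violate a single cap (substitute x_i' = x_i − (cap_i+1)): x_1 ≥ 7 gives C(9,3) = 84; x_2 ≥ 5 gives C(11,3) = 165; x_3 ≥ 3 gives C(13,3) = 286; x_4 ≥ 5 gives C(11,3) = 165. Together 700.
Add back pairs where two caps are both exceeded: 4 + 20 + 4 + 56 + 20 + 56 = 160.
Subtract triples: 0 + 0 + 0 + 1 = 1.
By inclusion–exclusion the count is 560 − 700 + 160 − 1 = 19.

19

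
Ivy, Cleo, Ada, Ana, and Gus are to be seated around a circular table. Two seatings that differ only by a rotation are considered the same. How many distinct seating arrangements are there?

Fix one person's seat to break rotational symmetry; the remaining 4 people can be arranged in (4)! = 24 ways.

24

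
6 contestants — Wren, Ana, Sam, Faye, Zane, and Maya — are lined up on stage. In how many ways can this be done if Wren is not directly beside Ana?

480

There are 6! = 720 arrangements in all. If Wren and Ana are adjacent, merging them into one block gives 2·(5)! = 240 arrangements.
So 720 − 240 = 480 arrangements keep them apart.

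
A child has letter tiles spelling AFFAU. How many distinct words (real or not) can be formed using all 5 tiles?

30

The 5 letters of AFFAU have repeats: A appearing twice and F appearing twice.
Dividing 5! = 120 by 2!·2! = 4 for the repeated letters gives 30.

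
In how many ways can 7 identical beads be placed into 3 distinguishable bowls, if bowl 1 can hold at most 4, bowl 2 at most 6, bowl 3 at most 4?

By stars and bars, unrestricted non-negative solutions to x_1+…+x_3 = 7 number C(7+2,2) = 36.
Subtract solutions that violate a single cap (substitute x_i' = x_i − (cap_i+1)): x_1 ≥ 5 gives C(4,2) = 6; x_2 ≥ 7 gives C(2,2) = 1; x_3 ≥ 5 gives C(4,2) = 6. Together 13.
No two caps can be exceeded simultaneously, so the pair terms are all 0.
By inclusion–exclusion the count is 36 − 13 + 0 = 23.

23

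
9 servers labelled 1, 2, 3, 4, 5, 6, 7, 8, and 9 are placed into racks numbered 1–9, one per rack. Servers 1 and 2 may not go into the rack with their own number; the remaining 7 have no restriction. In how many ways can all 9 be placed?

287280

Let Aᵢ (for i ∈ {1, 2}) be the placements that put server i in its forbidden rack. Any j of these fix j positions, leaving (9−j)! ways to fill the rest, and there are C(2,j) ways to pick which j.
By inclusion–exclusion, the number of valid placements is Σ_{j=0}^{2} (−1)^j C(2,j)·(9−j)!.
Computing: 362880 − 80640 + 5040 = 287280.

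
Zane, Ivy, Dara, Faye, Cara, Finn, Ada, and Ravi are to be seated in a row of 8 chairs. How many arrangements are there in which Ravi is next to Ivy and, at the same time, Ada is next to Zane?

Treat {Ravi,Ivy} as one block (2 orders) and {Ada,Zane} as another (2 orders).
That leaves 6 units to arrange: 2 × 2 × 6! = 4 × 720 = 2880.

2880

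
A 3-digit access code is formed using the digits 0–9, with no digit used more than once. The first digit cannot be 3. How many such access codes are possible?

648

The first digit has 10−1 = 9 choices (anything except 3).
The remaining 2 digits are filled from the other 9 symbols without repetition: 9 × 8 = 72.
Total: 9 × 72 = 648.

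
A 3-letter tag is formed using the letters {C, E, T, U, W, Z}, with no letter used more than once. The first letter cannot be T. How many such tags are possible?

100

The first letter has 6−1 = 5 choices (anything except T).
The remaining 2 letters are filled from the other 5 symbols without repetition: 5 × 4 = 20.
Total: 5 × 20 = 100.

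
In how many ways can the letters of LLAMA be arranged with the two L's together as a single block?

12

Treat the 2 copies of L as a single block. The multiset to arrange is then {LL, A, A, M}, 4 items in all.
That gives (4)!/(2!) = 12 arrangements.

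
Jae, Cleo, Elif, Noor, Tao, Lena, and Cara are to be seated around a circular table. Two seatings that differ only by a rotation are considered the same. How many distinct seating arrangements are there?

Fix one person's seat to break rotational symmetry; the remaining 6 people can be arranged in (6)! = 720 ways.

720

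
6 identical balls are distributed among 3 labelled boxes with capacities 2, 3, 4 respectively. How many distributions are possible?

9

Without the upper bounds there are C(8,2) = 28 ways to split 6 among 3 boxes.
Subtract solutions that violate a single cap (substitute x_i' = x_i − (cap_i+1)): x_1 ≥ 3 gives C(5,2) = 10; x_2 ≥ 4 gives C(4,2) = 6; x_3 ≥ 5 gives C(3,2) = 3. Together 19.
No two caps can be exceeded simultaneously, so the pair terms are all 0.
By inclusion–exclusion the count is 28 − 19 + 0 = 9.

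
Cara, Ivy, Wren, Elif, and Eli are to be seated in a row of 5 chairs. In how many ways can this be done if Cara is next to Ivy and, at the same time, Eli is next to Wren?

Treat {Cara,Ivy} as one block (2 orders) and {Eli,Wren} as another (2 orders).
That leaves 3 units to arrange: 2 × 2 × 3! = 4 × 6 = 24.

24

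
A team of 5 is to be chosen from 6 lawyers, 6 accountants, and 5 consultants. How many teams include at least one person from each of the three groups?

4485

Unrestricted: C(17,5) = 6188 ways to pick any 5 of the 17.
Selections missing a whole group: no lawyers → C(11,5) = 462; no accountants → C(11,5) = 462; no consultants → C(12,5) = 792.
Add back selections omitting two groups (i.e. drawn from a single group): C(6,5) + C(6,5) + C(5,5) = 13.
By inclusion–exclusion: 6188 − 1716 + 13 = 4485.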